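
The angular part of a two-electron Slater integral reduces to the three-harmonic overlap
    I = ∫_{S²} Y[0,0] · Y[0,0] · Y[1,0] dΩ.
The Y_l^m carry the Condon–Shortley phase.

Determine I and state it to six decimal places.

0.000000

l₃=1 ∉ [0,0] — triangle fails ⇒ I = 0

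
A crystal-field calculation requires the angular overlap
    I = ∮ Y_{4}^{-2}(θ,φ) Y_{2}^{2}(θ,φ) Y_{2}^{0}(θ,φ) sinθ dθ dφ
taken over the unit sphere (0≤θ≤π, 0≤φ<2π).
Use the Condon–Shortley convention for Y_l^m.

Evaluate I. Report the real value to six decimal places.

Rules hold: Σm=0, L=8 even, 2≤2≤6.
N = 9·5·5 = 225
Δ = 4!·4!·0!/9! = 1/630
Racah Σ t=2..2: t=2:+1/16 = 1/16
⇒ 3j(4 2 2; 0 0 0)² = 2/35, sgn +1
Racah Σ t=4..4: t=4:+1/96 = 1/96
⇒ 3j(4 2 2; -2 2 0)² = 1/42, sgn +1
4πI² = N·(3j₀)²·(3jₘ)² = 15/49
I = +1·√(0.306122/4π) = 0.15607835

0.156078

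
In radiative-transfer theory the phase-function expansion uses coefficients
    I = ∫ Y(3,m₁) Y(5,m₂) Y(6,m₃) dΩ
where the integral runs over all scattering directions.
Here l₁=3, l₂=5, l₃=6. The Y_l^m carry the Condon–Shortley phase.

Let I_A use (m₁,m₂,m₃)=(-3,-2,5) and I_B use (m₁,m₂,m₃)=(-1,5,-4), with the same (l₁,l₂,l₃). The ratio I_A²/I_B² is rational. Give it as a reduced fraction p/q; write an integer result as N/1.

11/9

l's match ⇒ only the (l;m) 3-j factors differ between A and B.
A: triangle coeff Δ(3,5,6) = 1/675675; Σ_t [2,2]: t=2:+1/241920 = 1/241920; (3j)²=2/91 [(3 5 6; -3 -2 5)], sign=-1
B: triangle coeff Δ(3,5,6) = 1/675675; Σ_t [2,2]: t=2:+1/322560 = 1/322560; (3j)²=18/1001 [(3 5 6; -1 5 -4)], sign=+1
I_A²/I_B² = (2/91)/(18/1001) = 11/9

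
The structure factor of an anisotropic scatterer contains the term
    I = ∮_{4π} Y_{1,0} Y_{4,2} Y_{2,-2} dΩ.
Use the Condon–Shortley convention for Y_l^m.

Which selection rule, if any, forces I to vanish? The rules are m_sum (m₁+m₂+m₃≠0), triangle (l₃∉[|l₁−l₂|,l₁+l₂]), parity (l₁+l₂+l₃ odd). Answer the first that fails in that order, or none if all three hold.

triangle

m₁+m₂+m₃ = 0 + 2 − 2 = 0  ✓
triangle: |1−4|=3 ≤ l₃=2 ≤ 1+4=5  ✗
parity: l₁+l₂+l₃ = 7 is odd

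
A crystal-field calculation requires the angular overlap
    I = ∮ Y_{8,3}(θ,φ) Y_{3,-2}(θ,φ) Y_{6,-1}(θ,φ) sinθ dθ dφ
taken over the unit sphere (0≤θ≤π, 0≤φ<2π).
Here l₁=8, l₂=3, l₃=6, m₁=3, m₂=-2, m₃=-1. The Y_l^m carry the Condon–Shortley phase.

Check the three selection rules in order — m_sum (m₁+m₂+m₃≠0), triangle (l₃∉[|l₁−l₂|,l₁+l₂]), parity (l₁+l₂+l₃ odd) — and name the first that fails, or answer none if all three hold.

azimuthal sum: 3 − 2 − 1 = 0  ✓
5 ≤ 6 ≤ 11 (triangle on l)  ✓
L = 8 + 3 + 6 = 17 (odd)  ✗

parity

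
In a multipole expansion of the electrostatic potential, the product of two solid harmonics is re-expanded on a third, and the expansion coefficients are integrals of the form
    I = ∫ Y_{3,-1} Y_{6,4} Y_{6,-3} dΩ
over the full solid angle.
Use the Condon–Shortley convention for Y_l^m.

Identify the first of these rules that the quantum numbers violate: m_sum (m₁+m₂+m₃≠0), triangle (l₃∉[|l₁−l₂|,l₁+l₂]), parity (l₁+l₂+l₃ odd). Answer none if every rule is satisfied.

parity

m₁+m₂+m₃ = -1 + 4 − 3 = 0  ✓
triangle: |3−6|=3 ≤ l₃=6 ≤ 3+6=9  ✓
parity: l₁+l₂+l₃ = 15 is odd  ✗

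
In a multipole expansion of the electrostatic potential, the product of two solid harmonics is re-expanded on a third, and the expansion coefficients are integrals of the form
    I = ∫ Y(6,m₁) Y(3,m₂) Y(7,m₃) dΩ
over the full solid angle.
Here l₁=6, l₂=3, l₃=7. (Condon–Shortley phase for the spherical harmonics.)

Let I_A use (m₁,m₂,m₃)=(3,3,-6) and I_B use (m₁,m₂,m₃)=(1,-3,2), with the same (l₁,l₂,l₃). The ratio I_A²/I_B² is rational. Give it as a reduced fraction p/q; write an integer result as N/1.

715/882

Shared (l₁,l₂,l₃)=(6,3,7): N and (l;000)² cancel in I_A²/I_B².
A: Δ = 2!·10!·4!/17! = 1/2042040; Racah Σ t=2..2: t=2:+1/17418240 = 1/17418240; ⇒ 3j(6 3 7; 3 3 -6)² = 15/952, sgn -1
B: Δ = 2!·10!·4!/17! = 1/2042040; Racah Σ t=0..0: t=0:+1/691200 = 1/691200; ⇒ 3j(6 3 7; 1 -3 2)² = 189/9724, sgn -1
I_A²/I_B² = (15/952)/(189/9724) = 715/882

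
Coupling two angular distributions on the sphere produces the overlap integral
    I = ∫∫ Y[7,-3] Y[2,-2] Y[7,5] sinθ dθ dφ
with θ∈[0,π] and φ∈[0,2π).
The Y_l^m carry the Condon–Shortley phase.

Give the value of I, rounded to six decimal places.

0.139127

m-sum 0 ✓  L=16 even ✓  5≤7≤9 ✓
Π(2lᵢ+1) = 15×5×15 = 1125
triangle coeff Δ(7,2,7) = 1/185640
Σ_t [0,2]: t=0:+1/2419200 t=1:−1/518400 t=2:+1/2419200 = -1/907200
(3j)²=56/3315 [(7 2 7; 0 0 0)], sign=+1
Σ_t [0,0]: t=0:+1/29030400 = 1/29030400
(3j)²=99/7735 [(7 2 7; -3 -2 5)], sign=+1
⇒ 4πI² = 11880/48841
I = (+1)√(11880/48841/(4π)) = 0.13912687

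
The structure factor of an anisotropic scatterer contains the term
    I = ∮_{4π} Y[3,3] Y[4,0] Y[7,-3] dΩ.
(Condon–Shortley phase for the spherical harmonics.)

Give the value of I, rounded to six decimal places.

Rules hold: Σm=0, L=14 even, 1≤7≤7.
N = 7·9·15 = 945
Δ = 0!·6!·8!/15! = 1/45045
Racah Σ t=0..0: t=0:+1/20736 = 1/20736
⇒ 3j(3 4 7; 0 0 0)² = 35/1287, sgn -1
Racah Σ t=0..0: t=0:+1/414720 = 1/414720
⇒ 3j(3 4 7; 3 0 -3)² = 2/429, sgn +1
4πI² = N·(3j₀)²·(3jₘ)² = 2450/20449
I = -1·√(0.11981/4π) = -0.09764322

-0.097643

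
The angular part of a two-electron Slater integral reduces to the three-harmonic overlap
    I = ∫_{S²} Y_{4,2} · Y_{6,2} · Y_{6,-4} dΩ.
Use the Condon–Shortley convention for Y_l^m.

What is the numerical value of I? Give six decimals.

Rules hold: Σm=0, L=16 even, 2≤6≤10.
N = 9·13·13 = 1521
Δ = 4!·4!·8!/17! = 1/15315300
Racah Σ t=0..4: t=0:+1/829440 t=1:−1/25920 t=2:+1/9216 t=3:−1/25920 t=4:+1/829440 = 7/207360
⇒ 3j(4 6 6; 0 0 0)² = 28/2431, sgn +1
Racah Σ t=0..2: t=0:+1/3870720 t=1:−1/181440 t=2:+1/138240 = 23/11612160
⇒ 3j(4 6 6; 2 2 -4)² = 529/204204, sgn +1
4πI² = N·(3j₀)²·(3jₘ)² = 1587/34969
I = +1·√(0.0453831/4π) = 0.06009550

0.060095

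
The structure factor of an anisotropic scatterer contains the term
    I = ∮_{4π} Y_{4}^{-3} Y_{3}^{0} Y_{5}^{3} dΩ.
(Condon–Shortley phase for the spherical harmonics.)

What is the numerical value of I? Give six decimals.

Checks pass: Σm=0; 12 even; l₃=5∈[1,7].
(2·4+1)(2·3+1)(2·5+1) = 693
Δ: 2! 6! 4! / 13! → 1/180180
sum: t=0:+1/576 t=1:−1/144 t=2:+1/576 = -1/288
3j²(4 3 5; 0 0 0) = Δ·Π!·Σ² = 20/1001  (sign +1)
sum: t=1:−1/2880 t=2:+1/1440 = 1/2880
3j²(4 3 5; -3 0 3) = Δ·Π!·Σ² = 7/715  (sign +1)
combine: 4πI² = 693·20/1001·7/715 = 252/1859
take √, sign +1: I = 0.10386175

0.103862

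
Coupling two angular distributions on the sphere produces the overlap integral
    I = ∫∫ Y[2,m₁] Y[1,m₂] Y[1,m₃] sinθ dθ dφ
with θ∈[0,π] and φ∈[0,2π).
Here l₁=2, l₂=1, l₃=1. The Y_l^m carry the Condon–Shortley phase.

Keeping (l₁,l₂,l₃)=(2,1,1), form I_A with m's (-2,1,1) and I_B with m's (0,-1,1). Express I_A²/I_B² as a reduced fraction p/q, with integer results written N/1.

6/1

Same 2,1,1: normalisation and zero-m 3j drop out of the ratio.
A: Δ: 2! 2! 0! / 5! → 1/30; sum: t=2:+1/4 = 1/4; 3j²(2 1 1; -2 1 1) = Δ·Π!·Σ² = 1/5  (sign +1)
B: Δ: 2! 2! 0! / 5! → 1/30; sum: t=0:+1/4 = 1/4; 3j²(2 1 1; 0 -1 1) = Δ·Π!·Σ² = 1/30  (sign +1)
I_A²/I_B² = (1/5)/(1/30) = 6/1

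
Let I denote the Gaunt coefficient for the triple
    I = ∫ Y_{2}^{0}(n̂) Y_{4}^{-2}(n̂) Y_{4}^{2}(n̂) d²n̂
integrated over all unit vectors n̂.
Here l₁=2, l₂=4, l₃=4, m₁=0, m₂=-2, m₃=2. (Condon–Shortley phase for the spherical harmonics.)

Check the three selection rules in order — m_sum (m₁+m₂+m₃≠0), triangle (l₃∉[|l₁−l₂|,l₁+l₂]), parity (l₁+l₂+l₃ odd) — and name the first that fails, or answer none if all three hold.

none

m₁+m₂+m₃ = 0 − 2 + 2 = 0  ✓
triangle: |2−4|=2 ≤ l₃=4 ≤ 2+4=6  ✓
parity: l₁+l₂+l₃ = 10 is even  ✓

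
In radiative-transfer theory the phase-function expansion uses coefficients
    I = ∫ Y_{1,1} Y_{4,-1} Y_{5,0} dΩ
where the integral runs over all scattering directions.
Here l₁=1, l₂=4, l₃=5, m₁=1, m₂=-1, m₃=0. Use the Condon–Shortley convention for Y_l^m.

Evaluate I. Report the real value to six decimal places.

Checks pass: Σm=0; 10 even; l₃=5∈[3,5].
(2·1+1)(2·4+1)(2·5+1) = 297
Δ: 0! 2! 8! / 11! → 1/495
sum: t=0:+1/576 = 1/576
3j²(1 4 5; 0 0 0) = Δ·Π!·Σ² = 5/99  (sign -1)
sum: t=0:+1/1440 = 1/1440
3j²(1 4 5; 1 -1 0) = Δ·Π!·Σ² = 2/99  (sign -1)
combine: 4πI² = 297·5/99·2/99 = 10/33
take √, sign +1: I = 0.15528807

0.155288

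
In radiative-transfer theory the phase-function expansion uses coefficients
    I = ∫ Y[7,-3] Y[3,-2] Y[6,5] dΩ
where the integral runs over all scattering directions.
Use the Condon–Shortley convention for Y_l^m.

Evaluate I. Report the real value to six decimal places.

0.120821

m-sum 0 ✓  L=16 even ✓  4≤6≤10 ✓
Π(2lᵢ+1) = 15×7×13 = 1365
triangle coeff Δ(7,3,6) = 1/2042040
Σ_t [1,3]: t=1:−1/207360 t=2:+1/57600 t=3:−1/207360 = 1/129600
(3j)²=168/12155 [(7 3 6; 0 0 0)], sign=+1
Σ_t [0,1]: t=0:+1/87091200 t=1:−1/4354560 = -19/87091200
(3j)²=361/37128 [(7 3 6; -3 -2 5)], sign=+1
⇒ 4πI² = 7581/41327
I = (+1)√(7581/41327/(4π)) = 0.12082071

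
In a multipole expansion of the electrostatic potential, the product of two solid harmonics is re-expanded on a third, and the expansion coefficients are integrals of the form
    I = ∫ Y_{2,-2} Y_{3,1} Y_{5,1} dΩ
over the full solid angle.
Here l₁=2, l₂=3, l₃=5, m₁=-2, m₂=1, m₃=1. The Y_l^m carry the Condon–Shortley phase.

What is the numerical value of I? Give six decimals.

-0.092802

Rules hold: Σm=0, L=10 even, 1≤5≤5.
N = 5·7·11 = 385
Δ = 0!·4!·6!/11! = 1/2310
Racah Σ t=0..0: t=0:+1/144 = 1/144
⇒ 3j(2 3 5; 0 0 0)² = 10/231, sgn -1
Racah Σ t=0..0: t=0:+1/1152 = 1/1152
⇒ 3j(2 3 5; -2 1 1)² = 1/154, sgn +1
4πI² = N·(3j₀)²·(3jₘ)² = 25/231
I = -1·√(0.108225/4π) = -0.09280237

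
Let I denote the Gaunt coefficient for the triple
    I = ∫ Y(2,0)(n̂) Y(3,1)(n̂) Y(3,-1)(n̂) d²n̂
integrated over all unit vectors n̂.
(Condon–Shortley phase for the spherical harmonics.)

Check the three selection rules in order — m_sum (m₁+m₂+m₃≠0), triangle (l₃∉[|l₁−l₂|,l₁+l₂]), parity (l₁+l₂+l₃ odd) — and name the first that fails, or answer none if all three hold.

none

azimuthal sum: 0 + 1 − 1 = 0  ✓
1 ≤ 3 ≤ 5 (triangle on l)  ✓
L = 2 + 3 + 3 = 8 (even)  ✓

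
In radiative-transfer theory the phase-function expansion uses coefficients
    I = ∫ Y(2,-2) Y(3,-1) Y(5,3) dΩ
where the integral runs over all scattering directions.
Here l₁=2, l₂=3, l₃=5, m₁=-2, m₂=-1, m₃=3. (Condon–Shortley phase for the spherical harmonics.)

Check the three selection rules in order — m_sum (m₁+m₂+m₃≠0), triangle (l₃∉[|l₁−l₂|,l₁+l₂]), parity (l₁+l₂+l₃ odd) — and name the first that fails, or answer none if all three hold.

none

m₁+m₂+m₃ = -2 − 1 + 3 = 0  ✓
triangle: |2−3|=1 ≤ l₃=5 ≤ 2+3=5  ✓
parity: l₁+l₂+l₃ = 10 is even  ✓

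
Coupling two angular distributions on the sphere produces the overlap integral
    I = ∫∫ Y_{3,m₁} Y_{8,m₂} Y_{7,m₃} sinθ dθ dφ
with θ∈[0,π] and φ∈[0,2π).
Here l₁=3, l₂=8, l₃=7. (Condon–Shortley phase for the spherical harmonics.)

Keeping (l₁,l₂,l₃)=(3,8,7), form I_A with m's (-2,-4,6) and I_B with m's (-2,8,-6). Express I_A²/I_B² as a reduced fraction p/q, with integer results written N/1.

l's match ⇒ only the (l;m) 3-j factors differ between A and B.
A: triangle coeff Δ(3,8,7) = 1/5290740; Σ_t [3,4]: t=3:−1/479001600 t=4:+1/11496038400 = -23/11496038400; (3j)²=529/81396 [(3 8 7; -2 -4 6)], sign=+1
B: triangle coeff Δ(3,8,7) = 1/5290740; Σ_t [4,4]: t=4:+1/11496038400 = 1/11496038400; (3j)²=65/2907 [(3 8 7; -2 8 -6)], sign=-1
I_A²/I_B² = (529/81396)/(65/2907) = 529/1820

529/1820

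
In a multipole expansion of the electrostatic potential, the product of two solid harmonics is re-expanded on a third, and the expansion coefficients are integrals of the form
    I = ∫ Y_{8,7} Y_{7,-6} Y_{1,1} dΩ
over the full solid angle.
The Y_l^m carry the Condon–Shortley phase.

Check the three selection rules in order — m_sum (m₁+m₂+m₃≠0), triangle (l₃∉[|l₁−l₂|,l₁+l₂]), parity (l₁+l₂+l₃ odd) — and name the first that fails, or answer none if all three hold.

m_sum

m₁+m₂+m₃ = 7 − 6 + 1 = 2  ✗
triangle: |8−7|=1 ≤ l₃=1 ≤ 8+7=15
parity: l₁+l₂+l₃ = 16 is even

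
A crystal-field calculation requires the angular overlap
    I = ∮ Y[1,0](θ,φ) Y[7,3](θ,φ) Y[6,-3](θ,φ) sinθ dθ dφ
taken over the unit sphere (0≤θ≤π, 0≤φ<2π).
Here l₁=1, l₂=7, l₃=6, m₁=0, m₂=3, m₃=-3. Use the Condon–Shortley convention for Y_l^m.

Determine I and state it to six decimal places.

-0.221293

m-sum 0 ✓  L=14 even ✓  6≤6≤8 ✓
Π(2lᵢ+1) = 3×15×13 = 585
triangle coeff Δ(1,7,6) = 1/1365
Σ_t [1,1]: t=1:−1/518400 = -1/518400
(3j)²=7/195 [(1 7 6; 0 0 0)], sign=-1
Σ_t [1,1]: t=1:−1/2177280 = -1/2177280
(3j)²=8/273 [(1 7 6; 0 3 -3)], sign=+1
⇒ 4πI² = 8/13
I = (-1)√(8/13/(4π)) = -0.22129336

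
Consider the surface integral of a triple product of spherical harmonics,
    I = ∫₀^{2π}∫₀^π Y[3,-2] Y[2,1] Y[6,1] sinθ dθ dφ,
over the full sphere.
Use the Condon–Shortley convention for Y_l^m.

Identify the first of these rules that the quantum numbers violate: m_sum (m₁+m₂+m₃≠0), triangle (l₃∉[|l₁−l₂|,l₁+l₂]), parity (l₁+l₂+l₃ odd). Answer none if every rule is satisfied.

azimuthal sum: -2 + 1 + 1 = 0  ✓
1 ≤ 6 ≤ 5 (triangle on l)  ✗
L = 3 + 2 + 6 = 11 (odd)

triangle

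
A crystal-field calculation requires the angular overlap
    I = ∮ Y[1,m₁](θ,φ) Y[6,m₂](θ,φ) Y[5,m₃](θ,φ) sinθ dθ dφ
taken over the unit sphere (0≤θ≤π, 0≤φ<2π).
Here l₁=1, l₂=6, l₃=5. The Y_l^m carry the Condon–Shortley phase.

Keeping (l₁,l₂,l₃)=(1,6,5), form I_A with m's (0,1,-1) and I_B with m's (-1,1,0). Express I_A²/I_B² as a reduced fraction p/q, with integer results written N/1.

5/3

Same 1,6,5: normalisation and zero-m 3j drop out of the ratio.
A: Δ: 2! 0! 10! / 13! → 1/858; sum: t=1:−1/17280 = -1/17280; 3j²(1 6 5; 0 1 -1) = Δ·Π!·Σ² = 35/858  (sign -1)
B: Δ: 2! 0! 10! / 13! → 1/858; sum: t=2:+1/28800 = 1/28800; 3j²(1 6 5; -1 1 0) = Δ·Π!·Σ² = 7/286  (sign -1)
I_A²/I_B² = (35/858)/(7/286) = 5/3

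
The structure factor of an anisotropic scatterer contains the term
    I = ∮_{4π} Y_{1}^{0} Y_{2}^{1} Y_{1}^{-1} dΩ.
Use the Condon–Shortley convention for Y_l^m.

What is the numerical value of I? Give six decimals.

Checks pass: Σm=0; 4 even; l₃=1∈[1,3].
(2·1+1)(2·2+1)(2·1+1) = 45
Δ: 2! 0! 2! / 5! → 1/30
sum: t=1:−1/1 = -1/1
3j²(1 2 1; 0 0 0) = Δ·Π!·Σ² = 2/15  (sign +1)
sum: t=1:−1/2 = -1/2
3j²(1 2 1; 0 1 -1) = Δ·Π!·Σ² = 1/10  (sign -1)
combine: 4πI² = 45·2/15·1/10 = 3/5
take √, sign -1: I = -0.21850969

-0.218510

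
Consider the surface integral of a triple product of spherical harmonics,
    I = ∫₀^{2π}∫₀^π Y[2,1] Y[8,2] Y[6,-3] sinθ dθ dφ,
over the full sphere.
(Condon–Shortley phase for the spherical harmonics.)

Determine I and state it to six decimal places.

0.120013

m-sum 0 ✓  L=16 even ✓  6≤6≤10 ✓
Π(2lᵢ+1) = 5×17×13 = 1105
triangle coeff Δ(2,8,6) = 1/30940
Σ_t [2,2]: t=2:+1/2073600 = 1/2073600
(3j)²=28/1105 [(2 8 6; 0 0 0)], sign=+1
Σ_t [1,1]: t=1:−1/13063680 = -1/13063680
(3j)²=10/1547 [(2 8 6; 1 2 -3)], sign=+1
⇒ 4πI² = 40/221
I = (+1)√(40/221/(4π)) = 0.12001318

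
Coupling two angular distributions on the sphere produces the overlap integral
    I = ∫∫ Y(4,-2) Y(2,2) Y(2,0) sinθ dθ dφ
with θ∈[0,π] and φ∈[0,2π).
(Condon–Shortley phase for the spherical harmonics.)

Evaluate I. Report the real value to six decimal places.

Checks pass: Σm=0; 8 even; l₃=2∈[2,6].
(2·4+1)(2·2+1)(2·2+1) = 225
Δ: 4! 4! 0! / 9! → 1/630
sum: t=2:+1/16 = 1/16
3j²(4 2 2; 0 0 0) = Δ·Π!·Σ² = 2/35  (sign +1)
sum: t=4:+1/96 = 1/96
3j²(4 2 2; -2 2 0) = Δ·Π!·Σ² = 1/42  (sign +1)
combine: 4πI² = 225·2/35·1/42 = 15/49
take √, sign +1: I = 0.15607835

0.156078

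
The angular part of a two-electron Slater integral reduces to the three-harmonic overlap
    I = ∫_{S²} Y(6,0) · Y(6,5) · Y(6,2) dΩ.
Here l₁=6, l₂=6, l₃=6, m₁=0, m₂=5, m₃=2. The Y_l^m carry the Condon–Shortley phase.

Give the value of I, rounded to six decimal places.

0.000000

Σmᵢ = 7 ≠ 0, so the φ-integral vanishes; I = 0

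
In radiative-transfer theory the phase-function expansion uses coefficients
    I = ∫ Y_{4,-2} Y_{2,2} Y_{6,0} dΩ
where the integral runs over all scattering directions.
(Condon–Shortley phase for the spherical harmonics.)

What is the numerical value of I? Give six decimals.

0.061597

m-sum 0 ✓  L=12 even ✓  2≤6≤6 ✓
Π(2lᵢ+1) = 9×5×13 = 585
triangle coeff Δ(4,2,6) = 1/6435
Σ_t [0,0]: t=0:+1/2304 = 1/2304
(3j)²=5/143 [(4 2 6; 0 0 0)], sign=+1
Σ_t [0,0]: t=0:+1/34560 = 1/34560
(3j)²=1/429 [(4 2 6; -2 2 0)], sign=+1
⇒ 4πI² = 75/1573
I = (+1)√(75/1573/(4π)) = 0.06159725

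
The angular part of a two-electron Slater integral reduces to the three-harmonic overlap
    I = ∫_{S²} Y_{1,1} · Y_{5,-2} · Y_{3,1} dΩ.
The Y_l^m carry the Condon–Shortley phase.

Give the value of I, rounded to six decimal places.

triangle: need 4≤l₃≤6, have 3; I=0

0.000000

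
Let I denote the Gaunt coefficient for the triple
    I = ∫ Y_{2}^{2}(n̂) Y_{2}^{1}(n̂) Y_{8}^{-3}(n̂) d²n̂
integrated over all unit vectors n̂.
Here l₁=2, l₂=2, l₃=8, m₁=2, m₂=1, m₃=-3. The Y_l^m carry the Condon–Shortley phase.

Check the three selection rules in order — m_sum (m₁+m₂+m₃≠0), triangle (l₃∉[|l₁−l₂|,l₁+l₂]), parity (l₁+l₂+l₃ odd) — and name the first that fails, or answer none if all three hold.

m₁+m₂+m₃ = 2 + 1 − 3 = 0  ✓
triangle: |2−2|=0 ≤ l₃=8 ≤ 2+2=4  ✗
parity: l₁+l₂+l₃ = 12 is even

triangle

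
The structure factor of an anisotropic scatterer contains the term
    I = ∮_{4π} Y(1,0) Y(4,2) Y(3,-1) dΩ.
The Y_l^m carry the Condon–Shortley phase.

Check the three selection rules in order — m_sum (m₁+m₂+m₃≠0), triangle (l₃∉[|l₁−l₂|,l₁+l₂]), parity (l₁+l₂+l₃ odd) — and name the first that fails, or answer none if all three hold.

m_sum

Σmᵢ = 1  ✗
l₃∈[|l₁−l₂|,l₁+l₂]=[3,5], have l₃=3
Σlᵢ = 8 ⇒ even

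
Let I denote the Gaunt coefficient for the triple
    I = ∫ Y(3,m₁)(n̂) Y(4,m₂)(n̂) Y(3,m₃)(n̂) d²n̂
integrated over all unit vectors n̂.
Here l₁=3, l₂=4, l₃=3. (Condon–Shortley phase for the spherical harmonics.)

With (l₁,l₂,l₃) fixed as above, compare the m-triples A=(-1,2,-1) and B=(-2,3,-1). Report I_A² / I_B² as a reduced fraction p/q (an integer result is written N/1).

Same 3,4,3: normalisation and zero-m 3j drop out of the ratio.
A: Δ: 4! 2! 4! / 11! → 1/34650; sum: t=2:+1/192 t=3:−1/36 t=4:+1/192 = -5/288; 3j²(3 4 3; -1 2 -1) = Δ·Π!·Σ² = 20/693  (sign -1)
B: Δ: 4! 2! 4! / 11! → 1/34650; sum: t=3:−1/288 t=4:+1/144 = 1/288; 3j²(3 4 3; -2 3 -1) = Δ·Π!·Σ² = 1/99  (sign +1)
I_A²/I_B² = (20/693)/(1/99) = 20/7

20/7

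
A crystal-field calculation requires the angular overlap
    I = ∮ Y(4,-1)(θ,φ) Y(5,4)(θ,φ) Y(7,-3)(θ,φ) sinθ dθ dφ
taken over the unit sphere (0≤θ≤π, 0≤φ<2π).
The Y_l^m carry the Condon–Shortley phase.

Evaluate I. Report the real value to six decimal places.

Checks pass: Σm=0; 16 even; l₃=7∈[1,9].
(2·4+1)(2·5+1)(2·7+1) = 1485
Δ: 2! 6! 8! / 17! → 1/6126120
sum: t=0:+1/69120 t=1:−1/20736 t=2:+1/69120 = -1/51840
3j²(4 5 7; 0 0 0) = Δ·Π!·Σ² = 280/21879  (sign +1)
sum: t=1:−1/1935360 t=2:+1/362880 = 13/5806080
3j²(4 5 7; -1 4 -3) = Δ·Π!·Σ² = 195/10472  (sign +1)
combine: 4πI² = 1485·280/21879·195/10472 = 1125/3179
take √, sign +1: I = 0.16781318

0.167813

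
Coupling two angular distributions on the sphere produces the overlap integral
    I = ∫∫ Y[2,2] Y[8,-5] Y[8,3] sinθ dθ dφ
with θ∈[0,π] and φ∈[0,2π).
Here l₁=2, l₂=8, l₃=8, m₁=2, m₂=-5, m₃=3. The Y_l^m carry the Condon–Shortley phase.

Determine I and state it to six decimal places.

0.151411

m-sum 0 ✓  L=18 even ✓  6≤8≤10 ✓
Π(2lᵢ+1) = 5×17×17 = 1445
triangle coeff Δ(2,8,8) = 1/348840
Σ_t [0,2]: t=0:+1/116121600 t=1:−1/25401600 t=2:+1/116121600 = -1/45158400
(3j)²=24/1615 [(2 8 8; 0 0 0)], sign=-1
Σ_t [0,0]: t=0:+1/958003200 = 1/958003200
(3j)²=13/969 [(2 8 8; 2 -5 3)], sign=-1
⇒ 4πI² = 104/361
I = (+1)√(104/361/(4π)) = 0.15141125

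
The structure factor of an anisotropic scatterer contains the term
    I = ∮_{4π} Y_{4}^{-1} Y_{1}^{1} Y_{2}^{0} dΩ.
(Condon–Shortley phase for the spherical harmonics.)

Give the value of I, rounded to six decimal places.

0.000000

|4−1|≤2≤4+1 violated ⇒ I = 0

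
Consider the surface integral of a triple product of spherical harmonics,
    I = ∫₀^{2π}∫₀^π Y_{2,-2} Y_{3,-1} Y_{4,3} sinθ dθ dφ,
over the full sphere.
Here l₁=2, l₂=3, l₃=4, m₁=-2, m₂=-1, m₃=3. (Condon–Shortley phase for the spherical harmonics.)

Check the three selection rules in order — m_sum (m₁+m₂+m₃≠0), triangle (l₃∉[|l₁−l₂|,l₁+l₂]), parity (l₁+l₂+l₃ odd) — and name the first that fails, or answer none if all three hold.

m₁+m₂+m₃ = -2 − 1 + 3 = 0  ✓
triangle: |2−3|=1 ≤ l₃=4 ≤ 2+3=5  ✓
parity: l₁+l₂+l₃ = 9 is odd  ✗

parity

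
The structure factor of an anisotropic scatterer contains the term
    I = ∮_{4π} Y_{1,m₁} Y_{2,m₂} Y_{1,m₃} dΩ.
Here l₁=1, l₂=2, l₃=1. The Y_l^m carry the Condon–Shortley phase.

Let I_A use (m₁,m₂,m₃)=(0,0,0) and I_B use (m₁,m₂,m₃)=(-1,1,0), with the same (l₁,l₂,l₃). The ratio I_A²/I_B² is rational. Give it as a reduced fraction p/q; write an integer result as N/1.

4/3

Same 1,2,1: normalisation and zero-m 3j drop out of the ratio.
A: Δ: 2! 0! 2! / 5! → 1/30; sum: t=1:−1/1 = -1/1; 3j²(1 2 1; 0 0 0) = Δ·Π!·Σ² = 2/15  (sign +1)
B: Δ: 2! 0! 2! / 5! → 1/30; sum: t=2:+1/2 = 1/2; 3j²(1 2 1; -1 1 0) = Δ·Π!·Σ² = 1/10  (sign -1)
I_A²/I_B² = (2/15)/(1/10) = 4/3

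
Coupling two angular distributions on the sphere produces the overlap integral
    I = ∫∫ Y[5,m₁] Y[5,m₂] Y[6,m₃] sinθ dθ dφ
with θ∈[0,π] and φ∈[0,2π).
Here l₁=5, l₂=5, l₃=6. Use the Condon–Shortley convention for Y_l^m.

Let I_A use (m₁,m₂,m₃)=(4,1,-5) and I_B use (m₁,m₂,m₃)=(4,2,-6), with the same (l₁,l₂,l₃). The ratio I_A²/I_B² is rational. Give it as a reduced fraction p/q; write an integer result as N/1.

Shared (l₁,l₂,l₃)=(5,5,6): N and (l;000)² cancel in I_A²/I_B².
A: Δ = 4!·6!·6!/17! = 1/28588560; Racah Σ t=0..1: t=0:+1/2073600 t=1:−1/518400 = -1/691200; ⇒ 3j(5 5 6; 4 1 -5)² = 81/4420, sgn +1
B: Δ = 4!·6!·6!/17! = 1/28588560; Racah Σ t=1..1: t=1:−1/3110400 = -1/3110400; ⇒ 3j(5 5 6; 4 2 -6)² = 21/1105, sgn -1
I_A²/I_B² = (81/4420)/(21/1105) = 27/28

27/28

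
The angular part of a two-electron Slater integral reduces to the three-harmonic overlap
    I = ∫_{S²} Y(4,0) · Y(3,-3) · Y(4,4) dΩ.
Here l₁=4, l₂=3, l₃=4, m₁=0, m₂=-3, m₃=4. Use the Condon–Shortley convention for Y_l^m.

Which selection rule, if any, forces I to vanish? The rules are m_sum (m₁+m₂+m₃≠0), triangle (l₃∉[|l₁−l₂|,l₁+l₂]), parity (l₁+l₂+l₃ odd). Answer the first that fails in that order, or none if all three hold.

m_sum

m₁+m₂+m₃ = 0 − 3 + 4 = 1  ✗
triangle: |4−3|=1 ≤ l₃=4 ≤ 4+3=7
parity: l₁+l₂+l₃ = 11 is odd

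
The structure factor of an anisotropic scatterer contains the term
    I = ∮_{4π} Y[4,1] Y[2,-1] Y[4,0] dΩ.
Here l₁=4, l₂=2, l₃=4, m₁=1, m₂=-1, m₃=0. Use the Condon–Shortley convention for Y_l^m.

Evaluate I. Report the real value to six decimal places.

-0.044869

Rules hold: Σm=0, L=10 even, 2≤4≤6.
N = 9·5·9 = 405
Δ = 2!·6!·2!/11! = 1/13860
Racah Σ t=0..2: t=0:+1/192 t=1:−1/36 t=2:+1/192 = -5/288
⇒ 3j(4 2 4; 0 0 0)² = 20/693, sgn -1
Racah Σ t=0..1: t=0:+1/72 t=1:−1/96 = 1/288
⇒ 3j(4 2 4; 1 -1 0)² = 1/462, sgn +1
4πI² = N·(3j₀)²·(3jₘ)² = 150/5929
I = -1·√(0.0252994/4π) = -0.04486937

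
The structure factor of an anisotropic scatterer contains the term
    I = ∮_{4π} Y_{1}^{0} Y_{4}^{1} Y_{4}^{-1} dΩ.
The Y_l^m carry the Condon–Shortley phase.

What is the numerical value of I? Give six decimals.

0.000000

L=9 odd ⇒ parity kills the (l;000) factor ⇒ I = 0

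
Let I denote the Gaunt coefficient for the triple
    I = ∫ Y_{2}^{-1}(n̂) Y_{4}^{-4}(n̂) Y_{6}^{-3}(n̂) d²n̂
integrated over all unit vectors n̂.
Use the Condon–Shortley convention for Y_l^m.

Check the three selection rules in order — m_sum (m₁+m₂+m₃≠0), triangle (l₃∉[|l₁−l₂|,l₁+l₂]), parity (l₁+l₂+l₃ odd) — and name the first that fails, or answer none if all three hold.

m₁+m₂+m₃ = -1 − 4 − 3 = -8  ✗
triangle: |2−4|=2 ≤ l₃=6 ≤ 2+4=6
parity: l₁+l₂+l₃ = 12 is even

m_sum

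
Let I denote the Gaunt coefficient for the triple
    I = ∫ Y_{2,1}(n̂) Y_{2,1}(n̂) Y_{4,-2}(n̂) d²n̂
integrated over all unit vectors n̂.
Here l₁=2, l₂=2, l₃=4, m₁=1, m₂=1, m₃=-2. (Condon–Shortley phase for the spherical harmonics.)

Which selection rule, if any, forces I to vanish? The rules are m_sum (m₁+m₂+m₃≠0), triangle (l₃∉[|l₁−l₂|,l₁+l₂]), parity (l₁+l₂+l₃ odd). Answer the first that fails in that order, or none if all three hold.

none

azimuthal sum: 1 + 1 − 2 = 0  ✓
0 ≤ 4 ≤ 4 (triangle on l)  ✓
L = 2 + 2 + 4 = 8 (even)  ✓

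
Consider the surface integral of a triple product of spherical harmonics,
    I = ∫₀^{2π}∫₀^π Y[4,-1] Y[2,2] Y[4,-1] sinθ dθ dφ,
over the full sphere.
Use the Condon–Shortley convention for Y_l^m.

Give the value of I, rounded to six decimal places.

Rules hold: Σm=0, L=10 even, 2≤4≤6.
N = 9·5·9 = 405
Δ = 2!·6!·2!/11! = 1/13860
Racah Σ t=0..2: t=0:+1/192 t=1:−1/36 t=2:+1/192 = -5/288
⇒ 3j(4 2 4; 0 0 0)² = 20/693, sgn -1
Racah Σ t=2..2: t=2:+1/144 = 1/144
⇒ 3j(4 2 4; -1 2 -1)² = 10/231, sgn -1
4πI² = N·(3j₀)²·(3jₘ)² = 3000/5929
I = +1·√(0.505988/4π) = 0.20066192

0.200662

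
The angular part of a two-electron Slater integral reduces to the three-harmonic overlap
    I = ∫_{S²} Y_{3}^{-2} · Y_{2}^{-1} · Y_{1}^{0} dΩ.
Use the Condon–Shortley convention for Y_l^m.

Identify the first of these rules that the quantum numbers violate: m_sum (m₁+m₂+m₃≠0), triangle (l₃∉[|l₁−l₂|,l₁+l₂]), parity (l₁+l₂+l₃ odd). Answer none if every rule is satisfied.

m₁+m₂+m₃ = -2 − 1 + 0 = -3  ✗
triangle: |3−2|=1 ≤ l₃=1 ≤ 3+2=5
parity: l₁+l₂+l₃ = 6 is even

m_sum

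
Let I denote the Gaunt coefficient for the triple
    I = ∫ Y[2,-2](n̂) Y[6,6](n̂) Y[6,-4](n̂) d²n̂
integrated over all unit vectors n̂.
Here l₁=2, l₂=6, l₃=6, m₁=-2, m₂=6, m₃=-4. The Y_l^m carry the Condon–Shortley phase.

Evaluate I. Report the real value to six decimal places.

-0.076075

Checks pass: Σm=0; 14 even; l₃=6∈[4,8].
(2·2+1)(2·6+1)(2·6+1) = 845
Δ: 2! 2! 10! / 15! → 1/90090
sum: t=0:+1/69120 t=1:−1/14400 t=2:+1/69120 = -7/172800
3j²(2 6 6; 0 0 0) = Δ·Π!·Σ² = 14/715  (sign -1)
sum: t=2:+1/14515200 = 1/14515200
3j²(2 6 6; -2 6 -4) = Δ·Π!·Σ² = 2/455  (sign +1)
combine: 4πI² = 845·14/715·2/455 = 4/55
take √, sign -1: I = -0.07607531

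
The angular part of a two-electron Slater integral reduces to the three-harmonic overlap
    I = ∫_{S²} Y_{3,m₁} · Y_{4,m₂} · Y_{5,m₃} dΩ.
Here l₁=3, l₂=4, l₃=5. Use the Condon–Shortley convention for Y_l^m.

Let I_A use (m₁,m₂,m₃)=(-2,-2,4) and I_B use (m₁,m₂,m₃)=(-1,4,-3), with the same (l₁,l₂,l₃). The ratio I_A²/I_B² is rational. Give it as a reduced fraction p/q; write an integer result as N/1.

5/7

Same 3,4,5: normalisation and zero-m 3j drop out of the ratio.
A: Δ: 2! 4! 6! / 13! → 1/180180; sum: t=1:−1/2880 t=2:+1/8640 = -1/4320; 3j²(3 4 5; -2 -2 4) = Δ·Π!·Σ² = 8/429  (sign +1)
B: Δ: 2! 4! 6! / 13! → 1/180180; sum: t=2:+1/5760 = 1/5760; 3j²(3 4 5; -1 4 -3) = Δ·Π!·Σ² = 56/2145  (sign +1)
I_A²/I_B² = (8/429)/(56/2145) = 5/7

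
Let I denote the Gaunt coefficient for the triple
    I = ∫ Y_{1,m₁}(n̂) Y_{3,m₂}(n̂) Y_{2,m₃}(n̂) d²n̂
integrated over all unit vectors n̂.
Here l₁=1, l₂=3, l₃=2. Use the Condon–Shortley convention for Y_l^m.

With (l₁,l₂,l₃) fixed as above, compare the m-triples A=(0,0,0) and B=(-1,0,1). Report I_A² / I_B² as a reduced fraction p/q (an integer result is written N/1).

l's match ⇒ only the (l;m) 3-j factors differ between A and B.
A: triangle coeff Δ(1,3,2) = 1/105; Σ_t [1,1]: t=1:−1/4 = -1/4; (3j)²=3/35 [(1 3 2; 0 0 0)], sign=-1
B: triangle coeff Δ(1,3,2) = 1/105; Σ_t [2,2]: t=2:+1/12 = 1/12; (3j)²=1/35 [(1 3 2; -1 0 1)], sign=-1
I_A²/I_B² = (3/35)/(1/35) = 3/1

3/1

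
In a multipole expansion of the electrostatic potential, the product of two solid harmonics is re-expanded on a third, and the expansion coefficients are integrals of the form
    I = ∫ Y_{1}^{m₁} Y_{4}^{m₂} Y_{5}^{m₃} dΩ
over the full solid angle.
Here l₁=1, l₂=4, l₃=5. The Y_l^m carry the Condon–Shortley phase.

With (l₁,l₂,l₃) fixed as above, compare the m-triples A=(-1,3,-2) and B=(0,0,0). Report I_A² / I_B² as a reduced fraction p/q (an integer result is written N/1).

Same 1,4,5: normalisation and zero-m 3j drop out of the ratio.
A: Δ: 0! 2! 8! / 11! → 1/495; sum: t=0:+1/10080 = 1/10080; 3j²(1 4 5; -1 3 -2) = Δ·Π!·Σ² = 1/165  (sign -1)
B: Δ: 0! 2! 8! / 11! → 1/495; sum: t=0:+1/576 = 1/576; 3j²(1 4 5; 0 0 0) = Δ·Π!·Σ² = 5/99  (sign -1)
I_A²/I_B² = (1/165)/(5/99) = 3/25

3/25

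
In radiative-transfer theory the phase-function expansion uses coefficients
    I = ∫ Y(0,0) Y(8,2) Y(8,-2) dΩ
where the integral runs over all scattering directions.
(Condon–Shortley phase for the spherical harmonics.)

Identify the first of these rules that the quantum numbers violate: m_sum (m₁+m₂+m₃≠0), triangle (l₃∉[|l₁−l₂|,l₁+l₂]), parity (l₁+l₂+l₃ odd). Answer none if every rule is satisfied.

none

Σmᵢ = 0  ✓
l₃∈[|l₁−l₂|,l₁+l₂]=[8,8], have l₃=8  ✓
Σlᵢ = 16 ⇒ even  ✓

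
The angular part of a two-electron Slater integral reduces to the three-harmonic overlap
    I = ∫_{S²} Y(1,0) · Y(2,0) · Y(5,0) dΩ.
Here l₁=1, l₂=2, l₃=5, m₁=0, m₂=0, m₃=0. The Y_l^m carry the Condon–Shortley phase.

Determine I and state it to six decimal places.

0.000000

l₃=5 ∉ [1,3] — triangle fails ⇒ I = 0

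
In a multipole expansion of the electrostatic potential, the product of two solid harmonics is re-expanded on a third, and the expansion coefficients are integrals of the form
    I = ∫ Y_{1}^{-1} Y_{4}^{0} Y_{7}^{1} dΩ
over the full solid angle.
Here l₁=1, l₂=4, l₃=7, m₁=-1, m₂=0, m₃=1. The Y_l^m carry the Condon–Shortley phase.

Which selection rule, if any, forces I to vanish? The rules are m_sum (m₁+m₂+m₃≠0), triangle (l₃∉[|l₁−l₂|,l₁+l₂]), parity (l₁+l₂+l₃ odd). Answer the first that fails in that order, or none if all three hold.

Σmᵢ = 0  ✓
l₃∈[|l₁−l₂|,l₁+l₂]=[3,5], have l₃=7  ✗
Σlᵢ = 12 ⇒ even

triangle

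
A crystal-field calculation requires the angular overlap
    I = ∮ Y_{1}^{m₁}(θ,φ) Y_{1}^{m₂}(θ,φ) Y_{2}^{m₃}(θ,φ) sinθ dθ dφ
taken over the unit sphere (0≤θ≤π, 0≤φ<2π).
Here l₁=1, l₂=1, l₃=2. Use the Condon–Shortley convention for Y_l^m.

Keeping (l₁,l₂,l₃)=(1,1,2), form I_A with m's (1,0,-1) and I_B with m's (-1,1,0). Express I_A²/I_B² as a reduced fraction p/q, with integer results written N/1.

Same 1,1,2: normalisation and zero-m 3j drop out of the ratio.
A: Δ: 0! 2! 2! / 5! → 1/30; sum: t=0:+1/2 = 1/2; 3j²(1 1 2; 1 0 -1) = Δ·Π!·Σ² = 1/10  (sign -1)
B: Δ: 0! 2! 2! / 5! → 1/30; sum: t=0:+1/4 = 1/4; 3j²(1 1 2; -1 1 0) = Δ·Π!·Σ² = 1/30  (sign +1)
I_A²/I_B² = (1/10)/(1/30) = 3/1

3/1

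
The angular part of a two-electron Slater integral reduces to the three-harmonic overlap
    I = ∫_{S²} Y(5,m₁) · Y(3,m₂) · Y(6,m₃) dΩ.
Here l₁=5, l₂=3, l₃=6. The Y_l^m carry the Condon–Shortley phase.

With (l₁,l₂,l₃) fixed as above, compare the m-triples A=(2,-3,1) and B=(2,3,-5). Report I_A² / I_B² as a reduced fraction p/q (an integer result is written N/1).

49/66

Same 5,3,6: normalisation and zero-m 3j drop out of the ratio.
A: Δ: 2! 8! 4! / 15! → 1/675675; sum: t=0:+1/34560 = 1/34560; 3j²(5 3 6; 2 -3 1) = Δ·Π!·Σ² = 7/429  (sign -1)
B: Δ: 2! 8! 4! / 15! → 1/675675; sum: t=2:+1/241920 = 1/241920; 3j²(5 3 6; 2 3 -5) = Δ·Π!·Σ² = 2/91  (sign -1)
I_A²/I_B² = (7/429)/(2/91) = 49/66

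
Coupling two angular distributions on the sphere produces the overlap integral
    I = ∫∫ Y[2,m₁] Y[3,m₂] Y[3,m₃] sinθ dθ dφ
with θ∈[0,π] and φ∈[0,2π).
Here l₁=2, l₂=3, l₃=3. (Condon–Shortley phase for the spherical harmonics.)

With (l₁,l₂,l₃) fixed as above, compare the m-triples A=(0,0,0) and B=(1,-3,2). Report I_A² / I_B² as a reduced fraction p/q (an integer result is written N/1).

16/25

Shared (l₁,l₂,l₃)=(2,3,3): N and (l;000)² cancel in I_A²/I_B².
A: Δ = 2!·2!·4!/9! = 1/3780; Racah Σ t=0..2: t=0:+1/24 t=1:−1/4 t=2:+1/24 = -1/6; ⇒ 3j(2 3 3; 0 0 0)² = 4/105, sgn +1
B: Δ = 2!·2!·4!/9! = 1/3780; Racah Σ t=0..0: t=0:+1/48 = 1/48; ⇒ 3j(2 3 3; 1 -3 2)² = 5/84, sgn -1
I_A²/I_B² = (4/105)/(5/84) = 16/25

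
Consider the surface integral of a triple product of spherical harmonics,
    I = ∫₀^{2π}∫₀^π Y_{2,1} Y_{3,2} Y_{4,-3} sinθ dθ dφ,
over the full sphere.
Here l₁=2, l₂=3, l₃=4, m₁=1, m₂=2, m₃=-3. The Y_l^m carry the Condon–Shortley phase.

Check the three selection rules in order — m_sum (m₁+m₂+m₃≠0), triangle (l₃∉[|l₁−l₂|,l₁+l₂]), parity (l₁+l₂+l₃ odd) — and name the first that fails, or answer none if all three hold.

Σmᵢ = 0  ✓
l₃∈[|l₁−l₂|,l₁+l₂]=[1,5], have l₃=4  ✓
Σlᵢ = 9 ⇒ odd  ✗

parity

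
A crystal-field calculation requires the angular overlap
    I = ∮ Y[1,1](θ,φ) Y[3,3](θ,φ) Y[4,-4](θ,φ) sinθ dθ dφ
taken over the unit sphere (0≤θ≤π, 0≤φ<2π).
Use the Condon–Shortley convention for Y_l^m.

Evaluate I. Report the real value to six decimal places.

Rules hold: Σm=0, L=8 even, 2≤4≤4.
N = 3·7·9 = 189
Δ = 0!·2!·6!/9! = 1/252
Racah Σ t=0..0: t=0:+1/36 = 1/36
⇒ 3j(1 3 4; 0 0 0)² = 4/63, sgn +1
Racah Σ t=0..0: t=0:+1/1440 = 1/1440
⇒ 3j(1 3 4; 1 3 -4)² = 1/9, sgn +1
4πI² = N·(3j₀)²·(3jₘ)² = 4/3
I = +1·√(1.33333/4π) = 0.32573501

0.325735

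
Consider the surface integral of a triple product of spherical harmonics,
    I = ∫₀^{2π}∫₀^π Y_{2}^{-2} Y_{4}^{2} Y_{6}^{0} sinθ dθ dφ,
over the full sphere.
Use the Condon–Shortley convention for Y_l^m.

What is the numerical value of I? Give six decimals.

Rules hold: Σm=0, L=12 even, 2≤6≤6.
N = 5·9·13 = 585
Δ = 0!·4!·8!/13! = 1/6435
Racah Σ t=0..0: t=0:+1/2304 = 1/2304
⇒ 3j(2 4 6; 0 0 0)² = 5/143, sgn +1
Racah Σ t=0..0: t=0:+1/34560 = 1/34560
⇒ 3j(2 4 6; -2 2 0)² = 1/429, sgn +1
4πI² = N·(3j₀)²·(3jₘ)² = 75/1573
I = +1·√(0.0476796/4π) = 0.06159725

0.061597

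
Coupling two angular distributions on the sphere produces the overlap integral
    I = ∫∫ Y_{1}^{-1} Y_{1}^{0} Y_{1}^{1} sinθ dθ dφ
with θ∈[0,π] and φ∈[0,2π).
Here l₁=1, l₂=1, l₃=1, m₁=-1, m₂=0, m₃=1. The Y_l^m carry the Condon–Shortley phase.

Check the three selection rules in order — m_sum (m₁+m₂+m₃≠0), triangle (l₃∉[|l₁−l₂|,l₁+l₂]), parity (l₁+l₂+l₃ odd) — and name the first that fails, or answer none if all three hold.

Σmᵢ = 0  ✓
l₃∈[|l₁−l₂|,l₁+l₂]=[0,2], have l₃=1  ✓
Σlᵢ = 3 ⇒ odd  ✗

parity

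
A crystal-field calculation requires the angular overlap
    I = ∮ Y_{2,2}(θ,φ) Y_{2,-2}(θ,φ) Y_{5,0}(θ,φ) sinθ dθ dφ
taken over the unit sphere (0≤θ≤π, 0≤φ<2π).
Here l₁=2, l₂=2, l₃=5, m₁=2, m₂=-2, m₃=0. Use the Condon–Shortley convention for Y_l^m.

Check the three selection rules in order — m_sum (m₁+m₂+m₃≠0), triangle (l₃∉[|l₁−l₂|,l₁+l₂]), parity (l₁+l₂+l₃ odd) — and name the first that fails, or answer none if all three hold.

triangle

m₁+m₂+m₃ = 2 − 2 + 0 = 0  ✓
triangle: |2−2|=0 ≤ l₃=5 ≤ 2+2=4  ✗
parity: l₁+l₂+l₃ = 9 is odd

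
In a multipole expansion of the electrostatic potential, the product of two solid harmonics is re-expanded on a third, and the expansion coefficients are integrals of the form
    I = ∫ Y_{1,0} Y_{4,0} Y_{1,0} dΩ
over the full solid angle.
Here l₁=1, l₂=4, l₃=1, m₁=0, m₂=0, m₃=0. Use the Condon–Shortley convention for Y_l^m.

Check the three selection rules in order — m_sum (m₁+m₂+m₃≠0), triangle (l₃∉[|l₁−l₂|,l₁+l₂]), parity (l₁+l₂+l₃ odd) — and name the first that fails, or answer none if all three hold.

azimuthal sum: 0 + 0 + 0 = 0  ✓
3 ≤ 1 ≤ 5 (triangle on l)  ✗
L = 1 + 4 + 1 = 6 (even)

triangle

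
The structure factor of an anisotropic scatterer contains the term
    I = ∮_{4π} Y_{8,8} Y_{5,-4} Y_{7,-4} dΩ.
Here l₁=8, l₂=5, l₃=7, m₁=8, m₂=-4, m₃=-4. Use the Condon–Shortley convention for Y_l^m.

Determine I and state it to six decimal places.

Rules hold: Σm=0, L=20 even, 3≤7≤13.
N = 17·11·15 = 2805
Δ = 6!·10!·4!/21! = 1/814773960
Racah Σ t=1..5: t=1:−1/87091200 t=2:+1/4976640 t=3:−1/2073600 t=4:+1/4976640 t=5:−1/87091200 = -1/9676800
⇒ 3j(8 5 7; 0 0 0)² = 360/46189, sgn +1
Racah Σ t=0..0: t=0:+1/15676416000 = 1/15676416000
⇒ 3j(8 5 7; 8 -4 -4)² = 44/4845, sgn -1
4πI² = N·(3j₀)²·(3jₘ)² = 15840/79781
I = -1·√(0.198544/4π) = -0.12569642

-0.125696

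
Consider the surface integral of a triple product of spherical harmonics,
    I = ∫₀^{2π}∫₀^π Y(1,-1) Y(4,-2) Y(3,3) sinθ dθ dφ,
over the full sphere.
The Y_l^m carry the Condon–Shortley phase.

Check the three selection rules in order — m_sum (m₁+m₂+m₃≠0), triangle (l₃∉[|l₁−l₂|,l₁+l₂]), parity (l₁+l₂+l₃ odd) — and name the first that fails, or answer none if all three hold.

none

azimuthal sum: -1 − 2 + 3 = 0  ✓
3 ≤ 3 ≤ 5 (triangle on l)  ✓
L = 1 + 4 + 3 = 8 (even)  ✓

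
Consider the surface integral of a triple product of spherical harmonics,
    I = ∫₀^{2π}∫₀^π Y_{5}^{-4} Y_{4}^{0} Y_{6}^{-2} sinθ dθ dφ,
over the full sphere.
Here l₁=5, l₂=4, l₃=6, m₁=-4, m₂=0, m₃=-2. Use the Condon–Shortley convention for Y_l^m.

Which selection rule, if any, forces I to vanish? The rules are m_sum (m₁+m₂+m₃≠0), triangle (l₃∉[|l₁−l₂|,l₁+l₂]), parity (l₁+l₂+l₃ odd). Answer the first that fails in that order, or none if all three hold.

azimuthal sum: -4 + 0 − 2 = -6  ✗
1 ≤ 6 ≤ 9 (triangle on l)
L = 5 + 4 + 6 = 15 (odd)

m_sum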